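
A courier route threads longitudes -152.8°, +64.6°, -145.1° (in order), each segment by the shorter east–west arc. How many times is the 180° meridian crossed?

Leg 1: -152.8° → +64.6°, shortest Δλ = -142.6° (west) — crosses 180°.
Leg 2: +64.6° → -145.1°, shortest Δλ = 150.3° (east) — crosses 180°.
Total crossings: 2.

2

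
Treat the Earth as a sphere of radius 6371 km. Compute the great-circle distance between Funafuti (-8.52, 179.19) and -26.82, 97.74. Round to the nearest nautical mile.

4718 nmi

Δλ = 97.74 − 179.19 = -81.45°.
Δφ = -26.82 − -8.52 = -18.30°.
a = sin²(Δφ/2) + cos φ₁ · cos φ₂ · sin²(Δλ/2) = 0.400969.
c = 2·atan2(√a, √(1−a)) = 1.37142 rad → d = 6371·c ≈ 8737.30 km ≈ 4717.76 nmi.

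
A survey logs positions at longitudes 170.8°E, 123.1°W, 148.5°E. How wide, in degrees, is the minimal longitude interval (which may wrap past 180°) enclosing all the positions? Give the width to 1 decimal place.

Sort the longitudes: -123.1°, +148.5°, +170.8°.
Eastward gaps between consecutive values (wrapping around): 271.6°, 22.3°, 66.1°.
Largest gap = 271.6° ⇒ minimal covering band is its complement: 360° − 271.6° = 88.4°.
Band runs from +148.5° eastward to -123.1°, crossing the antimeridian.

88.4°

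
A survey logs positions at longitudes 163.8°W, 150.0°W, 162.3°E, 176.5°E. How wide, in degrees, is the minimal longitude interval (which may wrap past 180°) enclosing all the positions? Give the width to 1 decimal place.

47.7°

Sort the longitudes: -163.8°, -150.0°, +162.3°, +176.5°.
Eastward gaps between consecutive values (wrapping around): 13.8°, 312.3°, 14.2°, 19.7°.
Largest gap = 312.3° ⇒ minimal covering band is its complement: 360° − 312.3° = 47.7°.
Band runs from +162.3° eastward to -150.0°, crossing the antimeridian.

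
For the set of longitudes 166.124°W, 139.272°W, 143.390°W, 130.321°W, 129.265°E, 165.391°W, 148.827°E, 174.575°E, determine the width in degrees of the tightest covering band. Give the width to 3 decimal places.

Sort the longitudes: -166.124°, -165.391°, -143.390°, -139.272°, -130.321°, +129.265°, +148.827°, +174.575°.
Eastward gaps between consecutive values (wrapping around): 0.733°, 22.001°, 4.118°, 8.951°, 259.586°, 19.562°, 25.748°, 19.301°.
Largest gap = 259.586° ⇒ minimal covering band is its complement: 360° − 259.586° = 100.414°.
Band runs from +129.265° eastward to -130.321°, crossing the antimeridian.

100.414°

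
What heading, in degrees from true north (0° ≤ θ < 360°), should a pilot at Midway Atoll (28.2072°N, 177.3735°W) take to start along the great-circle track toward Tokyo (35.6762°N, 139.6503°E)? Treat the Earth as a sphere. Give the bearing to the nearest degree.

Δλ = 139.6503 − -177.3735 = 317.0238°; wrapped into (−180°, 180°]: -42.9762°.
θ = atan2( sin Δλ · cos φ₂ , cos φ₁ · sin φ₂ − sin φ₁ · cos φ₂ · cos Δλ )
  = atan2(-0.55376, 0.23303) = -67.178° → normalised to [0°, 360°): 292.822°.

293°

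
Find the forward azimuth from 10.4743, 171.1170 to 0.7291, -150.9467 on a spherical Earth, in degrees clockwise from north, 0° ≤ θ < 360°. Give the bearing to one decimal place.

102.0°

Δλ = -150.9467 − 171.1170 = -322.0637°; wrapped into (−180°, 180°]: 37.9363°.
θ = atan2( sin Δλ · cos φ₂ , cos φ₁ · sin φ₂ − sin φ₁ · cos φ₂ · cos Δλ )
  = atan2(0.61474, -0.13086) = 102.017° → normalised to [0°, 360°): 102.017°.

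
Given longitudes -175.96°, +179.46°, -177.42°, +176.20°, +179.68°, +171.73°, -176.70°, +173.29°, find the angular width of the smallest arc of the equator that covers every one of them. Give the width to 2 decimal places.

12.31°

Sort the longitudes: -177.42°, -176.70°, -175.96°, +171.73°, +173.29°, +176.20°, +179.46°, +179.68°.
Eastward gaps between consecutive values (wrapping around): 0.72°, 0.74°, 347.69°, 1.56°, 2.91°, 3.26°, 0.22°, 2.90°.
Largest gap = 347.69° ⇒ minimal covering band is its complement: 360° − 347.69° = 12.31°.
Band runs from +171.73° eastward to -175.96°, crossing the antimeridian.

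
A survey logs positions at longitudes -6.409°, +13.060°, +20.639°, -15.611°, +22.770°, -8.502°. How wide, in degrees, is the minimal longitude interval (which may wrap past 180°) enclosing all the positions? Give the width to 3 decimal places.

38.381°

Sort the longitudes: -15.611°, -8.502°, -6.409°, +13.060°, +20.639°, +22.770°.
Eastward gaps between consecutive values (wrapping around): 7.109°, 2.093°, 19.469°, 7.579°, 2.131°, 321.619°.
Largest gap = 321.619° ⇒ minimal covering band is its complement: 360° − 321.619° = 38.381°.
Band runs from -15.611° eastward to +22.770°.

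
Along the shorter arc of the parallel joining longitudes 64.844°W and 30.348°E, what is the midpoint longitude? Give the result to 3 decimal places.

17.248°W

Signed shortest Δλ from -64.844° to +30.348° is +95.192°.
Midpoint longitude = -64.844° + (+95.192°)/2 = -64.844° + 47.596° = -17.248°.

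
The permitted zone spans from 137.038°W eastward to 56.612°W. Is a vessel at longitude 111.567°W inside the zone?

Band width going east from -137.038° to -56.612°: ((-56.612 − -137.038) mod 360) = 80.426°.
Offset of -111.567° east of the west edge: ((-111.567 − -137.038) mod 360) = 25.471°.
25.471° ≤ 80.426° ⇒ inside.

Yes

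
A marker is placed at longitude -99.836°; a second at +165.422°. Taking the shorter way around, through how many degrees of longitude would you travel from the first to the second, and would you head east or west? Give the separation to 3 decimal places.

94.742° west

Raw difference: 165.422 − -99.836 = 265.258°.
Normalise into (−180°, 180°]: 265.258° − 360° = -94.742°.
Negative ⇒ the second point lies to the west; separation 94.742°.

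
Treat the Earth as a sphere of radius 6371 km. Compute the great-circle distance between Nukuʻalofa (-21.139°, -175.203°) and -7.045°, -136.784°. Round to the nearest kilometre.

4414 km

Δλ = -136.784 − -175.203 = 38.419°.
Δφ = -7.045 − -21.139 = 14.094°.
a = sin²(Δφ/2) + cos φ₁ · cos φ₂ · sin²(Δλ/2) = 0.115260.
c = 2·atan2(√a, √(1−a)) = 0.69277 rad → d = 6371·c ≈ 4413.65 km.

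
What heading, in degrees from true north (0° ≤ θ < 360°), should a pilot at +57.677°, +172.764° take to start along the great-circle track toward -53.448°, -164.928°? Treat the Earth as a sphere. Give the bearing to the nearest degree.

Δλ = -164.928 − 172.764 = -337.692°; wrapped into (−180°, 180°]: 22.308°.
θ = atan2( sin Δλ · cos φ₂ , cos φ₁ · sin φ₂ − sin φ₁ · cos φ₂ · cos Δλ )
  = atan2(0.22606, -0.89513) = 165.826° → normalised to [0°, 360°): 165.826°.

166°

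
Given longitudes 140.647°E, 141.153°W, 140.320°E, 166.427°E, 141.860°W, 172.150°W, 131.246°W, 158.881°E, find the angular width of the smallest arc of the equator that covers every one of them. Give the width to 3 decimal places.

88.434°

Sort the longitudes: -172.150°, -141.860°, -141.153°, -131.246°, +140.320°, +140.647°, +158.881°, +166.427°.
Eastward gaps between consecutive values (wrapping around): 30.290°, 0.707°, 9.907°, 271.566°, 0.327°, 18.234°, 7.546°, 21.423°.
Largest gap = 271.566° ⇒ minimal covering band is its complement: 360° − 271.566° = 88.434°.
Band runs from +140.320° eastward to -131.246°, crossing the antimeridian.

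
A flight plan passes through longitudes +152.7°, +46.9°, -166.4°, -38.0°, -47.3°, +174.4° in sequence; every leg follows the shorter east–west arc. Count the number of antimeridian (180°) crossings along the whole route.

Leg 1: +152.7° → +46.9°, shortest Δλ = -105.8° (west) — does not cross 180°.
Leg 2: +46.9° → -166.4°, shortest Δλ = 146.7° (east) — crosses 180°.
Leg 3: -166.4° → -38.0°, shortest Δλ = 128.4° (east) — does not cross 180°.
Leg 4: -38.0° → -47.3°, shortest Δλ = -9.3° (west) — does not cross 180°.
Leg 5: -47.3° → +174.4°, shortest Δλ = -138.3° (west) — crosses 180°.
Total crossings: 2.

2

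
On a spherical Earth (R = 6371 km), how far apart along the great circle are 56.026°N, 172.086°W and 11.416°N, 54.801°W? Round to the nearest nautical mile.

5703 nmi

Δλ = -54.801 − -172.086 = 117.285°.
Δφ = 11.416 − 56.026 = -44.610°.
a = sin²(Δφ/2) + cos φ₁ · cos φ₂ · sin²(Δλ/2) = 0.543480.
c = 2·atan2(√a, √(1−a)) = 1.65787 rad → d = 6371·c ≈ 10562.27 km ≈ 5703.17 nmi.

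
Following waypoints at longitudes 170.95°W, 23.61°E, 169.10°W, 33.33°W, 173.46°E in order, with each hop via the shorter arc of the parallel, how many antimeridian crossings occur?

Leg 1: -170.95° → +23.61°, shortest Δλ = -165.44° (west) — crosses 180°.
Leg 2: +23.61° → -169.10°, shortest Δλ = 167.29° (east) — crosses 180°.
Leg 3: -169.10° → -33.33°, shortest Δλ = 135.77° (east) — does not cross 180°.
Leg 4: -33.33° → +173.46°, shortest Δλ = -153.21° (west) — crosses 180°.
Total crossings: 3.

3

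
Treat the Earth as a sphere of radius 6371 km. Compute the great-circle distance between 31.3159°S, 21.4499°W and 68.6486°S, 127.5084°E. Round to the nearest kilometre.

Δλ = 127.5084 − -21.4499 = 148.9583°.
Δφ = -68.6486 − -31.3159 = -37.3327°.
a = sin²(Δφ/2) + cos φ₁ · cos φ₂ · sin²(Δλ/2) = 0.391209.
c = 2·atan2(√a, √(1−a)) = 1.35146 rad → d = 6371·c ≈ 8610.15 km.

8610 km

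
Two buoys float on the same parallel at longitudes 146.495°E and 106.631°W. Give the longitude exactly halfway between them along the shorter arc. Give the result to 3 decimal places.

Signed shortest Δλ from +146.495° to -106.631° is +106.874°.
Midpoint longitude = +146.495° + (+106.874°)/2 = +146.495° + 53.437° = +199.932°.
Normalise into (−180°, 180°]: -160.068°.
(The naïve average (+146.495 + -106.631)/2 = 19.932° is on the wrong side of the globe.)

160.068°W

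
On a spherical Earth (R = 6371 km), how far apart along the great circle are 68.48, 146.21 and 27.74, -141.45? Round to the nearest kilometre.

6437 km

Δλ = -141.45 − 146.21 = -287.66°; wrapped into (−180°, 180°]: 72.34°.
Δφ = 27.74 − 68.48 = -40.74°.
a = sin²(Δφ/2) + cos φ₁ · cos φ₂ · sin²(Δλ/2) = 0.234247.
c = 2·atan2(√a, √(1−a)) = 1.01042 rad → d = 6371·c ≈ 6437.38 km.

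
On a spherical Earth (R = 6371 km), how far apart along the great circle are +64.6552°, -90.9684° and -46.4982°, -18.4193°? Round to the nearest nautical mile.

Δλ = -18.4193 − -90.9684 = 72.5491°.
Δφ = -46.4982 − 64.6552 = -111.1534°.
a = sin²(Δφ/2) + cos φ₁ · cos φ₂ · sin²(Δλ/2) = 0.783584.
c = 2·atan2(√a, √(1−a)) = 2.17386 rad → d = 6371·c ≈ 13849.66 km ≈ 7478.22 nmi.

7478 nmi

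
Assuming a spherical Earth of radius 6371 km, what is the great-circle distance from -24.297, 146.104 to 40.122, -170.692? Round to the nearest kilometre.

Δλ = -170.692 − 146.104 = -316.796°; wrapped into (−180°, 180°]: 43.204°.
Δφ = 40.122 − -24.297 = 64.419°.
a = sin²(Δφ/2) + cos φ₁ · cos φ₂ · sin²(Δλ/2) = 0.378570.
c = 2·atan2(√a, √(1−a)) = 1.32548 rad → d = 6371·c ≈ 8444.65 km.

8445 km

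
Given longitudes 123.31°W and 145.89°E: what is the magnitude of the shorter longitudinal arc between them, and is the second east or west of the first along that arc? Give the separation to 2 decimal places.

90.80° west

Raw difference: 145.89 − -123.31 = 269.2°.
Normalise into (−180°, 180°]: 269.2° − 360° = -90.8°.
Negative ⇒ the second point lies to the west; separation 90.80°.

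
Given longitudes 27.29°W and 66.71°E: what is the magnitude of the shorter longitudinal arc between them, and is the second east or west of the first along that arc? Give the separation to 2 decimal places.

94.00° east

Raw difference: 66.71 − -27.29 = 94.0°.
Normalise into (−180°, 180°]: 94.0° stays 94.0°.
Positive ⇒ the second point lies to the east; separation 94.00°.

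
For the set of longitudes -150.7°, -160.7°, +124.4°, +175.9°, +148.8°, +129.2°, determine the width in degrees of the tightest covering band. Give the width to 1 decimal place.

84.9°

Sort the longitudes: -160.7°, -150.7°, +124.4°, +129.2°, +148.8°, +175.9°.
Eastward gaps between consecutive values (wrapping around): 10.0°, 275.1°, 4.8°, 19.6°, 27.1°, 23.4°.
Largest gap = 275.1° ⇒ minimal covering band is its complement: 360° − 275.1° = 84.9°.
Band runs from +124.4° eastward to -150.7°, crossing the antimeridian.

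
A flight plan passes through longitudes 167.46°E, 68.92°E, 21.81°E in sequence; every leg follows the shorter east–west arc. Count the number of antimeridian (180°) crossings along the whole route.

0

Leg 1: +167.46° → +68.92°, shortest Δλ = -98.54° (west) — does not cross 180°.
Leg 2: +68.92° → +21.81°, shortest Δλ = -47.11° (west) — does not cross 180°.
Total crossings: 0.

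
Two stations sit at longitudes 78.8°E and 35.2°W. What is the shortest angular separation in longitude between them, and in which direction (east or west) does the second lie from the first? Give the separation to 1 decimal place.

Raw difference: -35.2 − 78.8 = -114.0°.
Normalise into (−180°, 180°]: -114.0° stays -114.0°.
Negative ⇒ the second point lies to the west; separation 114.0°.

114.0° west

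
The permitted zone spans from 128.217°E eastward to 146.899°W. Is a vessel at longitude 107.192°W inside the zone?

Band width going east from +128.217° to -146.899°: ((-146.899 − 128.217) mod 360) = 84.884°.
Offset of -107.192° east of the west edge: ((-107.192 − 128.217) mod 360) = 124.591°.
124.591° > 84.884° ⇒ outside.

No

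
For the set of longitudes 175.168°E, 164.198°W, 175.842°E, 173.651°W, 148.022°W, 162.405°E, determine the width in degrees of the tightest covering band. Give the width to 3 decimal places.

49.573°

Sort the longitudes: -173.651°, -164.198°, -148.022°, +162.405°, +175.168°, +175.842°.
Eastward gaps between consecutive values (wrapping around): 9.453°, 16.176°, 310.427°, 12.763°, 0.674°, 10.507°.
Largest gap = 310.427° ⇒ minimal covering band is its complement: 360° − 310.427° = 49.573°.
Band runs from +162.405° eastward to -148.022°, crossing the antimeridian.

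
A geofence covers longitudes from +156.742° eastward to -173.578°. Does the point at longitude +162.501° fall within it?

Yes

Band width going east from +156.742° to -173.578°: ((-173.578 − 156.742) mod 360) = 29.680°.
Offset of +162.501° east of the west edge: ((162.501 − 156.742) mod 360) = 5.759°.
5.759° ≤ 29.680° ⇒ inside.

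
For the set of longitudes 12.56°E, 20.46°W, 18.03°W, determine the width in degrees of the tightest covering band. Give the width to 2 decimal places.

33.02°

Sort the longitudes: -20.46°, -18.03°, +12.56°.
Eastward gaps between consecutive values (wrapping around): 2.43°, 30.59°, 326.98°.
Largest gap = 326.98° ⇒ minimal covering band is its complement: 360° − 326.98° = 33.02°.
Band runs from -20.46° eastward to +12.56°.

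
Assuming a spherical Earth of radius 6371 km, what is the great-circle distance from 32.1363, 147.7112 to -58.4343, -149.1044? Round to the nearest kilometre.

11639 km

Δλ = -149.1044 − 147.7112 = -296.8156°; wrapped into (−180°, 180°]: 63.1844°.
Δφ = -58.4343 − 32.1363 = -90.5706°.
a = sin²(Δφ/2) + cos φ₁ · cos φ₂ · sin²(Δλ/2) = 0.626631.
c = 2·atan2(√a, √(1−a)) = 1.82685 rad → d = 6371·c ≈ 11638.84 km.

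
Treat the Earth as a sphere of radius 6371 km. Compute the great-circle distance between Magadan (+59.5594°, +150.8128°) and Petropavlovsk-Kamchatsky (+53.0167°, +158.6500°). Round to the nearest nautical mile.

Δλ = 158.6500 − 150.8128 = 7.8372°.
Δφ = 53.0167 − 59.5594 = -6.5427°.
a = sin²(Δφ/2) + cos φ₁ · cos φ₂ · sin²(Δλ/2) = 0.004680.
c = 2·atan2(√a, √(1−a)) = 0.13693 rad → d = 6371·c ≈ 872.35 km ≈ 471.03 nmi.

471 nmi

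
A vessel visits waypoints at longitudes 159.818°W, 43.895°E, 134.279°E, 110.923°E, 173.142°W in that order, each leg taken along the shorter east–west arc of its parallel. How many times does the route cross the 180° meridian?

Leg 1: -159.818° → +43.895°, shortest Δλ = -156.287° (west) — crosses 180°.
Leg 2: +43.895° → +134.279°, shortest Δλ = 90.384° (east) — does not cross 180°.
Leg 3: +134.279° → +110.923°, shortest Δλ = -23.356° (west) — does not cross 180°.
Leg 4: +110.923° → -173.142°, shortest Δλ = 75.935° (east) — crosses 180°.
Total crossings: 2.

2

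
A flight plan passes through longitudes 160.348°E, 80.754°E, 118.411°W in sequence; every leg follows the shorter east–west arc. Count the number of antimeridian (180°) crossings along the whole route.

1

Leg 1: +160.348° → +80.754°, shortest Δλ = -79.594° (west) — does not cross 180°.
Leg 2: +80.754° → -118.411°, shortest Δλ = 160.835° (east) — crosses 180°.
Total crossings: 1.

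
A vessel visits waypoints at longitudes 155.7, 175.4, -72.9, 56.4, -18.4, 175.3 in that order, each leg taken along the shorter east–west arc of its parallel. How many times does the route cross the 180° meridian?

2

Leg 1: +155.7° → +175.4°, shortest Δλ = 19.7° (east) — does not cross 180°.
Leg 2: +175.4° → -72.9°, shortest Δλ = 111.7° (east) — crosses 180°.
Leg 3: -72.9° → +56.4°, shortest Δλ = 129.3° (east) — does not cross 180°.
Leg 4: +56.4° → -18.4°, shortest Δλ = -74.8° (west) — does not cross 180°.
Leg 5: -18.4° → +175.3°, shortest Δλ = -166.3° (west) — crosses 180°.
Total crossings: 2.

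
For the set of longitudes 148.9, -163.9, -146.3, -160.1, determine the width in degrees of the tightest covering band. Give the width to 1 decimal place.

64.8°

Sort the longitudes: -163.9°, -160.1°, -146.3°, +148.9°.
Eastward gaps between consecutive values (wrapping around): 3.8°, 13.8°, 295.2°, 47.2°.
Largest gap = 295.2° ⇒ minimal covering band is its complement: 360° − 295.2° = 64.8°.
Band runs from +148.9° eastward to -146.3°, crossing the antimeridian.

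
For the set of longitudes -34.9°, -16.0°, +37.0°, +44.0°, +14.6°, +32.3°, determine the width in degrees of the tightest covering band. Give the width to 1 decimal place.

78.9°

Sort the longitudes: -34.9°, -16.0°, +14.6°, +32.3°, +37.0°, +44.0°.
Eastward gaps between consecutive values (wrapping around): 18.9°, 30.6°, 17.7°, 4.7°, 7.0°, 281.1°.
Largest gap = 281.1° ⇒ minimal covering band is its complement: 360° − 281.1° = 78.9°.
Band runs from -34.9° eastward to +44.0°.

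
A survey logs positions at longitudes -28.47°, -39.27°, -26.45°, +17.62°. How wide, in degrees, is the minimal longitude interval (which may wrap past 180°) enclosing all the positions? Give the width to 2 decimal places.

Sort the longitudes: -39.27°, -28.47°, -26.45°, +17.62°.
Eastward gaps between consecutive values (wrapping around): 10.80°, 2.02°, 44.07°, 303.11°.
Largest gap = 303.11° ⇒ minimal covering band is its complement: 360° − 303.11° = 56.89°.
Band runs from -39.27° eastward to +17.62°.

56.89°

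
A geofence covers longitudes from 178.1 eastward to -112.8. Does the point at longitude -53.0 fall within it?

No

Band width going east from +178.1° to -112.8°: ((-112.8 − 178.1) mod 360) = 69.1°.
Offset of -53.0° east of the west edge: ((-53.0 − 178.1) mod 360) = 128.9°.
128.9° > 69.1° ⇒ outside.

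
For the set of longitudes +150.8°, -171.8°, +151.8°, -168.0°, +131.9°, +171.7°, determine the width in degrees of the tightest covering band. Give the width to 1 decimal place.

Sort the longitudes: -171.8°, -168.0°, +131.9°, +150.8°, +151.8°, +171.7°.
Eastward gaps between consecutive values (wrapping around): 3.8°, 299.9°, 18.9°, 1.0°, 19.9°, 16.5°.
Largest gap = 299.9° ⇒ minimal covering band is its complement: 360° − 299.9° = 60.1°.
Band runs from +131.9° eastward to -168.0°, crossing the antimeridian.

60.1°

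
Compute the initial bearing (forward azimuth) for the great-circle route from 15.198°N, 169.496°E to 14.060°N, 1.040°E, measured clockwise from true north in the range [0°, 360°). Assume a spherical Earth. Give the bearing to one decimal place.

338.1°

Δλ = 1.040 − 169.496 = -168.456°.
θ = atan2( sin Δλ · cos φ₂ , cos φ₁ · sin φ₂ − sin φ₁ · cos φ₂ · cos Δλ )
  = atan2(-0.19413, 0.48360) = -21.871° → normalised to [0°, 360°): 338.129°.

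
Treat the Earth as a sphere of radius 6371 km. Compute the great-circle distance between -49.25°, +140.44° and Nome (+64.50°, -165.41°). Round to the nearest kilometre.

Δλ = -165.41 − 140.44 = -305.85°; wrapped into (−180°, 180°]: 54.15°.
Δφ = 64.50 − -49.25 = 113.75°.
a = sin²(Δφ/2) + cos φ₁ · cos φ₂ · sin²(Δλ/2) = 0.759592.
c = 2·atan2(√a, √(1−a)) = 2.11669 rad → d = 6371·c ≈ 13485.44 km.

13485 km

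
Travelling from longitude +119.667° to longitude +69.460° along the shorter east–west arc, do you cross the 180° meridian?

Signed shortest Δλ = ((69.460 − 119.667 + 180) mod 360) − 180 = -50.207°.
Going west by 50.207° from +119.667° reaches +69.460° without touching 180°.

No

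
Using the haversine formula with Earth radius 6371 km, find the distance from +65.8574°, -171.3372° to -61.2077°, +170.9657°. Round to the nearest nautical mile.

7669 nmi

Δλ = 170.9657 − -171.3372 = 342.3029°; wrapped into (−180°, 180°]: -17.6971°.
Δφ = -61.2077 − 65.8574 = -127.0651°.
a = sin²(Δφ/2) + cos φ₁ · cos φ₂ · sin²(Δλ/2) = 0.806022.
c = 2·atan2(√a, √(1−a)) = 2.22944 rad → d = 6371·c ≈ 14203.76 km ≈ 7669.42 nmi.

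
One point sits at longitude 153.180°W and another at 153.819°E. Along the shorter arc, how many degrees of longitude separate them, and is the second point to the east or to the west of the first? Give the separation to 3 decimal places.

53.001° west

Raw difference: 153.819 − -153.180 = 306.999°.
Normalise into (−180°, 180°]: 306.999° − 360° = -53.001°.
Negative ⇒ the second point lies to the west; separation 53.001°.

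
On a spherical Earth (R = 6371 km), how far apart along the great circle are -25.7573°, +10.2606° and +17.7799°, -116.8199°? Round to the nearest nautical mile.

Δλ = -116.8199 − 10.2606 = -127.0805°.
Δφ = 17.7799 − -25.7573 = 43.5372°.
a = sin²(Δφ/2) + cos φ₁ · cos φ₂ · sin²(Δλ/2) = 0.824896.
c = 2·atan2(√a, √(1−a)) = 2.27811 rad → d = 6371·c ≈ 14513.81 km ≈ 7836.83 nmi.

7837 nmi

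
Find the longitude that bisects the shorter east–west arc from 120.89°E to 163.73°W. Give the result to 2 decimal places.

Signed shortest Δλ from +120.89° to -163.73° is +75.38°.
Midpoint longitude = +120.89° + (+75.38°)/2 = +120.89° + 37.69° = +158.58°.
(The naïve average (+120.89 + -163.73)/2 = -21.42° is on the wrong side of the globe.)

158.58°E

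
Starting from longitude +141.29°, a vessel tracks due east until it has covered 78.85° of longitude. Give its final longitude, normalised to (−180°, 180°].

-139.86°

Start at +141.29°; shift +78.85° → +220.14°.
+220.14° lies outside (−180°, 180°]; subtract 360° → -139.86°.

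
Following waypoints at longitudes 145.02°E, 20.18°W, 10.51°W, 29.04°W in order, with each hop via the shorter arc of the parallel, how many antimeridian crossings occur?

0

Leg 1: +145.02° → -20.18°, shortest Δλ = -165.2° (west) — does not cross 180°.
Leg 2: -20.18° → -10.51°, shortest Δλ = 9.67° (east) — does not cross 180°.
Leg 3: -10.51° → -29.04°, shortest Δλ = -18.53° (west) — does not cross 180°.
Total crossings: 0.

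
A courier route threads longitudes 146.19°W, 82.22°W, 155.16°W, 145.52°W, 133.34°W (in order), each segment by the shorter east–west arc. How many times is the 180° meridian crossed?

0

Leg 1: -146.19° → -82.22°, shortest Δλ = 63.97° (east) — does not cross 180°.
Leg 2: -82.22° → -155.16°, shortest Δλ = -72.94° (west) — does not cross 180°.
Leg 3: -155.16° → -145.52°, shortest Δλ = 9.64° (east) — does not cross 180°.
Leg 4: -145.52° → -133.34°, shortest Δλ = 12.18° (east) — does not cross 180°.
Total crossings: 0.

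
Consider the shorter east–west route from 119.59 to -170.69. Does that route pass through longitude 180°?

Naïve |-170.69 − 119.59| = 290.28° > 180°, so the shorter arc goes the other way round — across 180°.
Signed shortest Δλ = ((-170.69 − 119.59 + 180) mod 360) − 180 = 69.72°.
Going east by 69.72° from +119.59° passes through 180° before reaching -170.69°.

Yes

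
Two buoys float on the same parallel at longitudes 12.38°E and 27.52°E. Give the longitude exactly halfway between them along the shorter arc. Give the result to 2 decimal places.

Signed shortest Δλ from +12.38° to +27.52° is +15.14°.
Midpoint longitude = +12.38° + (+15.14°)/2 = +12.38° + 7.57° = +19.95°.

19.95°E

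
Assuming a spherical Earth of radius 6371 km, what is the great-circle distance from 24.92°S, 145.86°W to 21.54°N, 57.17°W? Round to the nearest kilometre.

10873 km

Δλ = -57.17 − -145.86 = 88.69°.
Δφ = 21.54 − -24.92 = 46.46°.
a = sin²(Δφ/2) + cos φ₁ · cos φ₂ · sin²(Δλ/2) = 0.567707.
c = 2·atan2(√a, √(1−a)) = 1.70663 rad → d = 6371·c ≈ 10872.93 km.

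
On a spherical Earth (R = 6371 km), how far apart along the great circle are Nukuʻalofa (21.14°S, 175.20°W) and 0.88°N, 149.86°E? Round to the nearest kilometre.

4518 km

Δλ = 149.86 − -175.20 = 325.06°; wrapped into (−180°, 180°]: -34.94°.
Δφ = 0.88 − -21.14 = 22.02°.
a = sin²(Δφ/2) + cos φ₁ · cos φ₂ · sin²(Δλ/2) = 0.120522.
c = 2·atan2(√a, √(1−a)) = 0.70909 rad → d = 6371·c ≈ 4517.61 km.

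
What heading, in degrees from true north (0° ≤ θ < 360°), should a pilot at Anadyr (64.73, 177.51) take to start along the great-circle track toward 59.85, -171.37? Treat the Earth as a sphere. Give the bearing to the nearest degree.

Δλ = -171.37 − 177.51 = -348.88°; wrapped into (−180°, 180°]: 11.12°.
θ = atan2( sin Δλ · cos φ₂ , cos φ₁ · sin φ₂ − sin φ₁ · cos φ₂ · cos Δλ )
  = atan2(0.09687, -0.07654) = 128.314° → normalised to [0°, 360°): 128.314°.

128°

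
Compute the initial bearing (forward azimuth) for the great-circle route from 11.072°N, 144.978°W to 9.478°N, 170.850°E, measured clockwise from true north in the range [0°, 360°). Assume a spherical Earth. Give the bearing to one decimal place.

272.1°

Δλ = 170.850 − -144.978 = 315.828°; wrapped into (−180°, 180°]: -44.172°.
θ = atan2( sin Δλ · cos φ₂ , cos φ₁ · sin φ₂ − sin φ₁ · cos φ₂ · cos Δλ )
  = atan2(-0.68730, 0.02574) = -87.855° → normalised to [0°, 360°): 272.145°.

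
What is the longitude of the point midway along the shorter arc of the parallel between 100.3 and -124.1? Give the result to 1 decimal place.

+168.1°

Signed shortest Δλ from +100.3° to -124.1° is +135.6°.
Midpoint longitude = +100.3° + (+135.6°)/2 = +100.3° + 67.8° = +168.1°.
(The naïve average (+100.3 + -124.1)/2 = -11.9° is on the wrong side of the globe.)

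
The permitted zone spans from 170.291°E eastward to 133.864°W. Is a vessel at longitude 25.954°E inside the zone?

No

Band width going east from +170.291° to -133.864°: ((-133.864 − 170.291) mod 360) = 55.845°.
Offset of +25.954° east of the west edge: ((25.954 − 170.291) mod 360) = 215.663°.
215.663° > 55.845° ⇒ outside.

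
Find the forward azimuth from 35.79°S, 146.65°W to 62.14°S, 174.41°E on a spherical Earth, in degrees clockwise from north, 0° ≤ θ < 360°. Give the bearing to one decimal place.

Δλ = 174.41 − -146.65 = 321.06°; wrapped into (−180°, 180°]: -38.94°.
θ = atan2( sin Δλ · cos φ₂ , cos φ₁ · sin φ₂ − sin φ₁ · cos φ₂ · cos Δλ )
  = atan2(-0.29371, -0.50458) = -149.797° → normalised to [0°, 360°): 210.203°.

210.2°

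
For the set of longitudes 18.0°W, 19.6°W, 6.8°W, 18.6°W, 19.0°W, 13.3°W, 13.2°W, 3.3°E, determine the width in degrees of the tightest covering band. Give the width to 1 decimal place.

Sort the longitudes: -19.6°, -19.0°, -18.6°, -18.0°, -13.3°, -13.2°, -6.8°, +3.3°.
Eastward gaps between consecutive values (wrapping around): 0.6°, 0.4°, 0.6°, 4.7°, 0.1°, 6.4°, 10.1°, 337.1°.
Largest gap = 337.1° ⇒ minimal covering band is its complement: 360° − 337.1° = 22.9°.
Band runs from -19.6° eastward to +3.3°.

22.9°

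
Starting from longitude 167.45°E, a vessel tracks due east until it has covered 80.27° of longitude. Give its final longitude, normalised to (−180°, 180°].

112.28°W

Start at +167.45°; shift +80.27° → +247.72°.
+247.72° lies outside (−180°, 180°]; subtract 360° → -112.28°.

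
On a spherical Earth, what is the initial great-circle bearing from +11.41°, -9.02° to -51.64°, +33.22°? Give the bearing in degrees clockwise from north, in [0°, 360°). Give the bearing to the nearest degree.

Δλ = 33.22 − -9.02 = 42.24°.
θ = atan2( sin Δλ · cos φ₂ , cos φ₁ · sin φ₂ − sin φ₁ · cos φ₂ · cos Δλ )
  = atan2(0.41719, -0.85952) = 154.109° → normalised to [0°, 360°): 154.109°.

154°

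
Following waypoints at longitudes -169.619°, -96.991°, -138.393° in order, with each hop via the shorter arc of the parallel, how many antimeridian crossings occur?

0

Leg 1: -169.619° → -96.991°, shortest Δλ = 72.628° (east) — does not cross 180°.
Leg 2: -96.991° → -138.393°, shortest Δλ = -41.402° (west) — does not cross 180°.
Total crossings: 0.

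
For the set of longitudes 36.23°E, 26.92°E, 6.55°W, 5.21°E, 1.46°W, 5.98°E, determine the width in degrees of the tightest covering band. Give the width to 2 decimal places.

Sort the longitudes: -6.55°, -1.46°, +5.21°, +5.98°, +26.92°, +36.23°.
Eastward gaps between consecutive values (wrapping around): 5.09°, 6.67°, 0.77°, 20.94°, 9.31°, 317.22°.
Largest gap = 317.22° ⇒ minimal covering band is its complement: 360° − 317.22° = 42.78°.
Band runs from -6.55° eastward to +36.23°.

42.78°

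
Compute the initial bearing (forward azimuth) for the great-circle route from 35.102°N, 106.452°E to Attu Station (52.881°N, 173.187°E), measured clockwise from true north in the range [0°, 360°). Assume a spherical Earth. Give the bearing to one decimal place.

Δλ = 173.187 − 106.452 = 66.735°.
θ = atan2( sin Δλ · cos φ₂ , cos φ₁ · sin φ₂ − sin φ₁ · cos φ₂ · cos Δλ )
  = atan2(0.55440, 0.51530) = 47.094° → normalised to [0°, 360°): 47.094°.

47.1°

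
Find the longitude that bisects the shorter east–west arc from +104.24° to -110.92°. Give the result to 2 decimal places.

+176.66°

Signed shortest Δλ from +104.24° to -110.92° is +144.84°.
Midpoint longitude = +104.24° + (+144.84°)/2 = +104.24° + 72.42° = +176.66°.
(The naïve average (+104.24 + -110.92)/2 = -3.34° is on the wrong side of the globe.)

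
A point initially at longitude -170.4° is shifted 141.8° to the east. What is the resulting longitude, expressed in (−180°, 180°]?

Start at -170.4°; shift +141.8° → -28.6°.
-28.6° already lies in (−180°, 180°].

-28.6°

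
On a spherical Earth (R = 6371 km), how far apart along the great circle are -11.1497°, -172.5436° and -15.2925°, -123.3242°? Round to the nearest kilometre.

Δλ = -123.3242 − -172.5436 = 49.2194°.
Δφ = -15.2925 − -11.1497 = -4.1428°.
a = sin²(Δφ/2) + cos φ₁ · cos φ₂ · sin²(Δλ/2) = 0.165427.
c = 2·atan2(√a, √(1−a)) = 0.83774 rad → d = 6371·c ≈ 5337.22 km.

5337 km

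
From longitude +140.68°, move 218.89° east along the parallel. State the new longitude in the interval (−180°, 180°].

Start at +140.68°; shift +218.89° → +359.57°.
+359.57° lies outside (−180°, 180°]; subtract 360° → -0.43°.

-0.43°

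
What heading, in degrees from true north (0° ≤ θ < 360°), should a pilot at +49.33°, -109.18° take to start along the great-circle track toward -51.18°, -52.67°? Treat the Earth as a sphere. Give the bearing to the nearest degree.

146°

Δλ = -52.67 − -109.18 = 56.51°.
θ = atan2( sin Δλ · cos φ₂ , cos φ₁ · sin φ₂ − sin φ₁ · cos φ₂ · cos Δλ )
  = atan2(0.52280, -0.77011) = 145.829° → normalised to [0°, 360°): 145.829°.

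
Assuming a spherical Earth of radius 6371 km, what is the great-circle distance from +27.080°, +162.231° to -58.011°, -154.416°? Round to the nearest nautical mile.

Δλ = -154.416 − 162.231 = -316.647°; wrapped into (−180°, 180°]: 43.353°.
Δφ = -58.011 − 27.080 = -85.091°.
a = sin²(Δφ/2) + cos φ₁ · cos φ₂ · sin²(Δλ/2) = 0.521565.
c = 2·atan2(√a, √(1−a)) = 1.61394 rad → d = 6371·c ≈ 10282.41 km ≈ 5552.06 nmi.

5552 nmi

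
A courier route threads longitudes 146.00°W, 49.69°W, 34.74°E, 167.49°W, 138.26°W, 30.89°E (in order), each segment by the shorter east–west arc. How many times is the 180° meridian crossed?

Leg 1: -146.00° → -49.69°, shortest Δλ = 96.31° (east) — does not cross 180°.
Leg 2: -49.69° → +34.74°, shortest Δλ = 84.43° (east) — does not cross 180°.
Leg 3: +34.74° → -167.49°, shortest Δλ = 157.77° (east) — crosses 180°.
Leg 4: -167.49° → -138.26°, shortest Δλ = 29.23° (east) — does not cross 180°.
Leg 5: -138.26° → +30.89°, shortest Δλ = 169.15° (east) — does not cross 180°.
Total crossings: 1.

1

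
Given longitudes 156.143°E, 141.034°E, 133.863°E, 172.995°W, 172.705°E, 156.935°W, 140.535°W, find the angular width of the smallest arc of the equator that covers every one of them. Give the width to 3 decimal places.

85.602°

Sort the longitudes: -172.995°, -156.935°, -140.535°, +133.863°, +141.034°, +156.143°, +172.705°.
Eastward gaps between consecutive values (wrapping around): 16.060°, 16.400°, 274.398°, 7.171°, 15.109°, 16.562°, 14.300°.
Largest gap = 274.398° ⇒ minimal covering band is its complement: 360° − 274.398° = 85.602°.
Band runs from +133.863° eastward to -140.535°, crossing the antimeridian.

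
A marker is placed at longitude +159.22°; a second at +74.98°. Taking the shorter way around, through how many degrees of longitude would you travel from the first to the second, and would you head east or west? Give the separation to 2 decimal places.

Raw difference: 74.98 − 159.22 = -84.24°.
Normalise into (−180°, 180°]: -84.24° stays -84.24°.
Negative ⇒ the second point lies to the west; separation 84.24°.

84.24° west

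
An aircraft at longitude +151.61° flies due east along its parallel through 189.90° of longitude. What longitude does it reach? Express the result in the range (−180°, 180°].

Start at +151.61°; shift +189.90° → +341.51°.
+341.51° lies outside (−180°, 180°]; subtract 360° → -18.49°.

-18.49°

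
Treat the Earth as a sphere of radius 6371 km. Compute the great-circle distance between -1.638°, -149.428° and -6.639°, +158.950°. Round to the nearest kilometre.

Δλ = 158.950 − -149.428 = 308.378°; wrapped into (−180°, 180°]: -51.622°.
Δφ = -6.639 − -1.638 = -5.001°.
a = sin²(Δφ/2) + cos φ₁ · cos φ₂ · sin²(Δλ/2) = 0.190132.
c = 2·atan2(√a, √(1−a)) = 0.90239 rad → d = 6371·c ≈ 5749.12 km.

5749 km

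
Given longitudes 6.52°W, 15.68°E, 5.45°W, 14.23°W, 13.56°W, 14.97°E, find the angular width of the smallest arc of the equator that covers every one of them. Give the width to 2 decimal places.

Sort the longitudes: -14.23°, -13.56°, -6.52°, -5.45°, +14.97°, +15.68°.
Eastward gaps between consecutive values (wrapping around): 0.67°, 7.04°, 1.07°, 20.42°, 0.71°, 330.09°.
Largest gap = 330.09° ⇒ minimal covering band is its complement: 360° − 330.09° = 29.91°.
Band runs from -14.23° eastward to +15.68°.

29.91°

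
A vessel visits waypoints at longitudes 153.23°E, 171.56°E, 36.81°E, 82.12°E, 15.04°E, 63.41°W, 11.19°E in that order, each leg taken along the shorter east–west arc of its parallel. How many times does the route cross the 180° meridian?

Leg 1: +153.23° → +171.56°, shortest Δλ = 18.33° (east) — does not cross 180°.
Leg 2: +171.56° → +36.81°, shortest Δλ = -134.75° (west) — does not cross 180°.
Leg 3: +36.81° → +82.12°, shortest Δλ = 45.31° (east) — does not cross 180°.
Leg 4: +82.12° → +15.04°, shortest Δλ = -67.08° (west) — does not cross 180°.
Leg 5: +15.04° → -63.41°, shortest Δλ = -78.45° (west) — does not cross 180°.
Leg 6: -63.41° → +11.19°, shortest Δλ = 74.6° (east) — does not cross 180°.
Total crossings: 0.

0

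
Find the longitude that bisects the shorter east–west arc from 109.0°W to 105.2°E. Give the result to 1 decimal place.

Signed shortest Δλ from -109.0° to +105.2° is -145.8°.
Midpoint longitude = -109.0° + (-145.8°)/2 = -109.0° − 72.9° = -181.9°.
Normalise into (−180°, 180°]: +178.1°.
(The naïve average (-109.0 + +105.2)/2 = -1.9° is on the wrong side of the globe.)

178.1°E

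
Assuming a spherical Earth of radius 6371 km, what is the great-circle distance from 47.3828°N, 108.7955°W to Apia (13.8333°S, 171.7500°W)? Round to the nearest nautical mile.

4979 nmi

Δλ = -171.7500 − -108.7955 = -62.9545°.
Δφ = -13.8333 − 47.3828 = -61.2161°.
a = sin²(Δφ/2) + cos φ₁ · cos φ₂ · sin²(Δλ/2) = 0.438503.
c = 2·atan2(√a, √(1−a)) = 1.44749 rad → d = 6371·c ≈ 9221.96 km ≈ 4979.46 nmi.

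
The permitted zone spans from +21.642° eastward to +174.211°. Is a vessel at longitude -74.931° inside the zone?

No

Band width going east from +21.642° to +174.211°: ((174.211 − 21.642) mod 360) = 152.569°.
Offset of -74.931° east of the west edge: ((-74.931 − 21.642) mod 360) = 263.427°.
263.427° > 152.569° ⇒ outside.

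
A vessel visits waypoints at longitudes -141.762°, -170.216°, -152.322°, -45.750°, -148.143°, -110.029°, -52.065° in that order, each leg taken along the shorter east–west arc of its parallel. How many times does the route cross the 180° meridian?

0

Leg 1: -141.762° → -170.216°, shortest Δλ = -28.454° (west) — does not cross 180°.
Leg 2: -170.216° → -152.322°, shortest Δλ = 17.894° (east) — does not cross 180°.
Leg 3: -152.322° → -45.750°, shortest Δλ = 106.572° (east) — does not cross 180°.
Leg 4: -45.750° → -148.143°, shortest Δλ = -102.393° (west) — does not cross 180°.
Leg 5: -148.143° → -110.029°, shortest Δλ = 38.114° (east) — does not cross 180°.
Leg 6: -110.029° → -52.065°, shortest Δλ = 57.964° (east) — does not cross 180°.
Total crossings: 0.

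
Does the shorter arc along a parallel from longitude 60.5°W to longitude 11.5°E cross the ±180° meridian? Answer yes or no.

Signed shortest Δλ = ((11.5 − -60.5 + 180) mod 360) − 180 = 72.0°.
Going east by 72.0° from -60.5° reaches +11.5° without touching 180°.

No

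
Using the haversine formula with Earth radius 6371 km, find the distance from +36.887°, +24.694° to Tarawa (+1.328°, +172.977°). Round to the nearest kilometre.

Δλ = 172.977 − 24.694 = 148.283°.
Δφ = 1.328 − 36.887 = -35.559°.
a = sin²(Δφ/2) + cos φ₁ · cos φ₂ · sin²(Δλ/2) = 0.833139.
c = 2·atan2(√a, √(1−a)) = 2.30000 rad → d = 6371·c ≈ 14653.32 km.

14653 km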